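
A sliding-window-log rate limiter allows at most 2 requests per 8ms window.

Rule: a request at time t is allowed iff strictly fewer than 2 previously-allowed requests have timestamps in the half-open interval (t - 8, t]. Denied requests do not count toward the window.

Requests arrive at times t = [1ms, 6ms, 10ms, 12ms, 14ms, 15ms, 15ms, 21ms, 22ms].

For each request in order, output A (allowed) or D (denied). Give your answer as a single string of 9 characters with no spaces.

Answer: AAADADDAA

Derivation:
Tracking allowed requests in the window:
  req#1 t=1ms: ALLOW
  req#2 t=6ms: ALLOW
  req#3 t=10ms: ALLOW
  req#4 t=12ms: DENY
  req#5 t=14ms: ALLOW
  req#6 t=15ms: DENY
  req#7 t=15ms: DENY
  req#8 t=21ms: ALLOW
  req#9 t=22ms: ALLOW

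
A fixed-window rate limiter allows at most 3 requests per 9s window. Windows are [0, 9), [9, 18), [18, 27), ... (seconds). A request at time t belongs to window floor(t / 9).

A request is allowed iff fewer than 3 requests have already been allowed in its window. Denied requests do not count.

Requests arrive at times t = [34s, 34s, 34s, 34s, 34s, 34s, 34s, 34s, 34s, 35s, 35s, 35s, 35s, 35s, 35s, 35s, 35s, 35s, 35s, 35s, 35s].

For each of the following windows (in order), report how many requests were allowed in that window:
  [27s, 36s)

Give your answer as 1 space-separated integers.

Answer: 3

Derivation:
Processing requests:
  req#1 t=34s (window 3): ALLOW
  req#2 t=34s (window 3): ALLOW
  req#3 t=34s (window 3): ALLOW
  req#4 t=34s (window 3): DENY
  req#5 t=34s (window 3): DENY
  req#6 t=34s (window 3): DENY
  req#7 t=34s (window 3): DENY
  req#8 t=34s (window 3): DENY
  req#9 t=34s (window 3): DENY
  req#10 t=35s (window 3): DENY
  req#11 t=35s (window 3): DENY
  req#12 t=35s (window 3): DENY
  req#13 t=35s (window 3): DENY
  req#14 t=35s (window 3): DENY
  req#15 t=35s (window 3): DENY
  req#16 t=35s (window 3): DENY
  req#17 t=35s (window 3): DENY
  req#18 t=35s (window 3): DENY
  req#19 t=35s (window 3): DENY
  req#20 t=35s (window 3): DENY
  req#21 t=35s (window 3): DENY

Allowed counts by window: 3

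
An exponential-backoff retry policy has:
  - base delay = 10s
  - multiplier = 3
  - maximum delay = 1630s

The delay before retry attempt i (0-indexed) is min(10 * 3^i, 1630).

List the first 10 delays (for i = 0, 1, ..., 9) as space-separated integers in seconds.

Computing each delay:
  i=0: min(10*3^0, 1630) = 10
  i=1: min(10*3^1, 1630) = 30
  i=2: min(10*3^2, 1630) = 90
  i=3: min(10*3^3, 1630) = 270
  i=4: min(10*3^4, 1630) = 810
  i=5: min(10*3^5, 1630) = 1630
  i=6: min(10*3^6, 1630) = 1630
  i=7: min(10*3^7, 1630) = 1630
  i=8: min(10*3^8, 1630) = 1630
  i=9: min(10*3^9, 1630) = 1630

Answer: 10 30 90 270 810 1630 1630 1630 1630 1630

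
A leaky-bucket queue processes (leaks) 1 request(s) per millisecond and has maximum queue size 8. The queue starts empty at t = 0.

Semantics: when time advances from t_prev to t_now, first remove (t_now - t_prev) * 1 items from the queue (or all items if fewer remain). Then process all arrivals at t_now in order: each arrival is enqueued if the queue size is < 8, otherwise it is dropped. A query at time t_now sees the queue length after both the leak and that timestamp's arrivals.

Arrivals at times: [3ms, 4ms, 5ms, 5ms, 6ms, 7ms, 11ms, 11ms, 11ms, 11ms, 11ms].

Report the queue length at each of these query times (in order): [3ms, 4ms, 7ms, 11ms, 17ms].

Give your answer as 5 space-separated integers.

Answer: 1 1 2 5 0

Derivation:
Queue lengths at query times:
  query t=3ms: backlog = 1
  query t=4ms: backlog = 1
  query t=7ms: backlog = 2
  query t=11ms: backlog = 5
  query t=17ms: backlog = 0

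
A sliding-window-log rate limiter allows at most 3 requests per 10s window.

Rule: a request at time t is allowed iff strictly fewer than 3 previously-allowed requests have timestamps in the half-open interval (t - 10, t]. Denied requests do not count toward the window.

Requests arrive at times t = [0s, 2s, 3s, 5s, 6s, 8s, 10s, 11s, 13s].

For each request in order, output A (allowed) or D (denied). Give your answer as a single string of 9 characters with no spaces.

Answer: AAADDDADA

Derivation:
Tracking allowed requests in the window:
  req#1 t=0s: ALLOW
  req#2 t=2s: ALLOW
  req#3 t=3s: ALLOW
  req#4 t=5s: DENY
  req#5 t=6s: DENY
  req#6 t=8s: DENY
  req#7 t=10s: ALLOW
  req#8 t=11s: DENY
  req#9 t=13s: ALLOW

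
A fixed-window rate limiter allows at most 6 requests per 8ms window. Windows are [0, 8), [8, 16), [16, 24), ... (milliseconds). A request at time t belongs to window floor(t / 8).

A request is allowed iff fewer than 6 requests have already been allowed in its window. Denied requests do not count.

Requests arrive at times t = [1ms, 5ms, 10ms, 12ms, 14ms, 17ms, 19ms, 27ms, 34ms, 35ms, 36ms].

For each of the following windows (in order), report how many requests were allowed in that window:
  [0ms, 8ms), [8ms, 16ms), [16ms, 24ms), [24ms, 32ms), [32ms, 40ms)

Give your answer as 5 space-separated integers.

Processing requests:
  req#1 t=1ms (window 0): ALLOW
  req#2 t=5ms (window 0): ALLOW
  req#3 t=10ms (window 1): ALLOW
  req#4 t=12ms (window 1): ALLOW
  req#5 t=14ms (window 1): ALLOW
  req#6 t=17ms (window 2): ALLOW
  req#7 t=19ms (window 2): ALLOW
  req#8 t=27ms (window 3): ALLOW
  req#9 t=34ms (window 4): ALLOW
  req#10 t=35ms (window 4): ALLOW
  req#11 t=36ms (window 4): ALLOW

Allowed counts by window: 2 3 2 1 3

Answer: 2 3 2 1 3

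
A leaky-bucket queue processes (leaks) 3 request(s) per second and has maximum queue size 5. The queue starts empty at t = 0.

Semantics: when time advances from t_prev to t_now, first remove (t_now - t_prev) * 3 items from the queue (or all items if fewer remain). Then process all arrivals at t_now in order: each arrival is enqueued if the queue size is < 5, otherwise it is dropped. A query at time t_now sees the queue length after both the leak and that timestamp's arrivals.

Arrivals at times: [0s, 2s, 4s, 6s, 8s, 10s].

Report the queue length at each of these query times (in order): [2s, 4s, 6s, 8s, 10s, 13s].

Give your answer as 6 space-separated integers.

Queue lengths at query times:
  query t=2s: backlog = 1
  query t=4s: backlog = 1
  query t=6s: backlog = 1
  query t=8s: backlog = 1
  query t=10s: backlog = 1
  query t=13s: backlog = 0

Answer: 1 1 1 1 1 0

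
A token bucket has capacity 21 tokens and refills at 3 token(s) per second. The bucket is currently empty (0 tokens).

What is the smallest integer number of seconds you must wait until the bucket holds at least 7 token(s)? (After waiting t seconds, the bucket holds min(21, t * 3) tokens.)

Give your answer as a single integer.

Need t * 3 >= 7, so t >= 7/3.
Smallest integer t = ceil(7/3) = 3.

Answer: 3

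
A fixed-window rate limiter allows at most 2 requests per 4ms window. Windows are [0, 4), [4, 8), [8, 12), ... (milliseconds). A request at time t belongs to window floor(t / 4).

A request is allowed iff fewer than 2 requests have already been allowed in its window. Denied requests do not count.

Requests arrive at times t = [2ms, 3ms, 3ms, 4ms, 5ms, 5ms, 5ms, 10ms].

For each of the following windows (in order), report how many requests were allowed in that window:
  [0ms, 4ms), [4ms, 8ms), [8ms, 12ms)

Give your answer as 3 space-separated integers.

Answer: 2 2 1

Derivation:
Processing requests:
  req#1 t=2ms (window 0): ALLOW
  req#2 t=3ms (window 0): ALLOW
  req#3 t=3ms (window 0): DENY
  req#4 t=4ms (window 1): ALLOW
  req#5 t=5ms (window 1): ALLOW
  req#6 t=5ms (window 1): DENY
  req#7 t=5ms (window 1): DENY
  req#8 t=10ms (window 2): ALLOW

Allowed counts by window: 2 2 1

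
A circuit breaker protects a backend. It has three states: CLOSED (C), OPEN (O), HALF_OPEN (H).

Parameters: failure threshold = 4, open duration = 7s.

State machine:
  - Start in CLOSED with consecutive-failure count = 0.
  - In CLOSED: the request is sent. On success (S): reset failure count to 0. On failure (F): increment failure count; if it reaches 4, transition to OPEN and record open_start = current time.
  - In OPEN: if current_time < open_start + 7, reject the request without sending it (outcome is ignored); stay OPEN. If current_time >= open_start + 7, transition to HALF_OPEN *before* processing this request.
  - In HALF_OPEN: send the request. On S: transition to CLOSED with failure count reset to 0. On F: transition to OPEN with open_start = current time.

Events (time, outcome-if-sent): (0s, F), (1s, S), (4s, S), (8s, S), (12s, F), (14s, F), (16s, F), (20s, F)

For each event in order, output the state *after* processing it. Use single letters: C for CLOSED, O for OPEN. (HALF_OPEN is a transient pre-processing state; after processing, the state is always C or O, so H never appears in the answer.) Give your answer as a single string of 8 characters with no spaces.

Answer: CCCCCCCO

Derivation:
State after each event:
  event#1 t=0s outcome=F: state=CLOSED
  event#2 t=1s outcome=S: state=CLOSED
  event#3 t=4s outcome=S: state=CLOSED
  event#4 t=8s outcome=S: state=CLOSED
  event#5 t=12s outcome=F: state=CLOSED
  event#6 t=14s outcome=F: state=CLOSED
  event#7 t=16s outcome=F: state=CLOSED
  event#8 t=20s outcome=F: state=OPEN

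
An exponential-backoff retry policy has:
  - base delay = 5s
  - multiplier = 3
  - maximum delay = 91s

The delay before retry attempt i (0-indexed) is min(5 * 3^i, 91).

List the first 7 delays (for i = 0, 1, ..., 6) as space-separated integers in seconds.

Answer: 5 15 45 91 91 91 91

Derivation:
Computing each delay:
  i=0: min(5*3^0, 91) = 5
  i=1: min(5*3^1, 91) = 15
  i=2: min(5*3^2, 91) = 45
  i=3: min(5*3^3, 91) = 91
  i=4: min(5*3^4, 91) = 91
  i=5: min(5*3^5, 91) = 91
  i=6: min(5*3^6, 91) = 91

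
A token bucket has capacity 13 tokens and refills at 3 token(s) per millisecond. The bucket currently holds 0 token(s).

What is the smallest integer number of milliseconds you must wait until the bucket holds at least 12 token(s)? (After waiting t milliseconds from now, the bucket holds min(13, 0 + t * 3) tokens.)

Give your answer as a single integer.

Need 0 + t * 3 >= 12, so t >= 12/3.
Smallest integer t = ceil(12/3) = 4.

Answer: 4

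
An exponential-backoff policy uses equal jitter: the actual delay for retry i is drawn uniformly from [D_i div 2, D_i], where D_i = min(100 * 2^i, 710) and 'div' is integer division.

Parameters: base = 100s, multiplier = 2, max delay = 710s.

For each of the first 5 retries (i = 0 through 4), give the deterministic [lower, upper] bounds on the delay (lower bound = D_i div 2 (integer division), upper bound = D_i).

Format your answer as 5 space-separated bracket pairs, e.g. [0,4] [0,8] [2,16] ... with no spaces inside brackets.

Computing bounds per retry:
  i=0: D_i=min(100*2^0,710)=100, bounds=[50,100]
  i=1: D_i=min(100*2^1,710)=200, bounds=[100,200]
  i=2: D_i=min(100*2^2,710)=400, bounds=[200,400]
  i=3: D_i=min(100*2^3,710)=710, bounds=[355,710]
  i=4: D_i=min(100*2^4,710)=710, bounds=[355,710]

Answer: [50,100] [100,200] [200,400] [355,710] [355,710]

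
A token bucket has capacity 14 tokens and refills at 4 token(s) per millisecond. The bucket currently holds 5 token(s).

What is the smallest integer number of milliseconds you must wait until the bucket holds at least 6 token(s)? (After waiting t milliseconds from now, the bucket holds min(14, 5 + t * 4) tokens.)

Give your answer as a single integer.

Need 5 + t * 4 >= 6, so t >= 1/4.
Smallest integer t = ceil(1/4) = 1.

Answer: 1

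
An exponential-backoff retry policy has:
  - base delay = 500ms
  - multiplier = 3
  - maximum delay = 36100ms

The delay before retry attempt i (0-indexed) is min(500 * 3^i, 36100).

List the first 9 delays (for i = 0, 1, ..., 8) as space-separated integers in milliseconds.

Answer: 500 1500 4500 13500 36100 36100 36100 36100 36100

Derivation:
Computing each delay:
  i=0: min(500*3^0, 36100) = 500
  i=1: min(500*3^1, 36100) = 1500
  i=2: min(500*3^2, 36100) = 4500
  i=3: min(500*3^3, 36100) = 13500
  i=4: min(500*3^4, 36100) = 36100
  i=5: min(500*3^5, 36100) = 36100
  i=6: min(500*3^6, 36100) = 36100
  i=7: min(500*3^7, 36100) = 36100
  i=8: min(500*3^8, 36100) = 36100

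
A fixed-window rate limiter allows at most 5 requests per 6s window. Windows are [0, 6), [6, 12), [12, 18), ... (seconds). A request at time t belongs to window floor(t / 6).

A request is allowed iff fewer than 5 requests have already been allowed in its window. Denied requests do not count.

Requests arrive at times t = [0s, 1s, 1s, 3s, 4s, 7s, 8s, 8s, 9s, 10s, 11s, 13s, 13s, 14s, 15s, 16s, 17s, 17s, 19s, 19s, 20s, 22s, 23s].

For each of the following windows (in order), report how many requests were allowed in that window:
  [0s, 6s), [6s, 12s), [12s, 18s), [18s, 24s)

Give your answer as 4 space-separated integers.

Processing requests:
  req#1 t=0s (window 0): ALLOW
  req#2 t=1s (window 0): ALLOW
  req#3 t=1s (window 0): ALLOW
  req#4 t=3s (window 0): ALLOW
  req#5 t=4s (window 0): ALLOW
  req#6 t=7s (window 1): ALLOW
  req#7 t=8s (window 1): ALLOW
  req#8 t=8s (window 1): ALLOW
  req#9 t=9s (window 1): ALLOW
  req#10 t=10s (window 1): ALLOW
  req#11 t=11s (window 1): DENY
  req#12 t=13s (window 2): ALLOW
  req#13 t=13s (window 2): ALLOW
  req#14 t=14s (window 2): ALLOW
  req#15 t=15s (window 2): ALLOW
  req#16 t=16s (window 2): ALLOW
  req#17 t=17s (window 2): DENY
  req#18 t=17s (window 2): DENY
  req#19 t=19s (window 3): ALLOW
  req#20 t=19s (window 3): ALLOW
  req#21 t=20s (window 3): ALLOW
  req#22 t=22s (window 3): ALLOW
  req#23 t=23s (window 3): ALLOW

Allowed counts by window: 5 5 5 5

Answer: 5 5 5 5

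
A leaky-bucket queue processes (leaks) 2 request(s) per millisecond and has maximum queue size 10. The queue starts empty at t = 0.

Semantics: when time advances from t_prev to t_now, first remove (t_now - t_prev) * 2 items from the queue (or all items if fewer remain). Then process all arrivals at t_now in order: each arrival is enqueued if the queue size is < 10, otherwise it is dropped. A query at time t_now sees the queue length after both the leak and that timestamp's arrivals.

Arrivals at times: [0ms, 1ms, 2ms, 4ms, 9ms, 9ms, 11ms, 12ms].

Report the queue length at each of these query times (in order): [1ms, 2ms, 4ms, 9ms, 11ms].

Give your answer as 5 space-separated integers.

Answer: 1 1 1 2 1

Derivation:
Queue lengths at query times:
  query t=1ms: backlog = 1
  query t=2ms: backlog = 1
  query t=4ms: backlog = 1
  query t=9ms: backlog = 2
  query t=11ms: backlog = 1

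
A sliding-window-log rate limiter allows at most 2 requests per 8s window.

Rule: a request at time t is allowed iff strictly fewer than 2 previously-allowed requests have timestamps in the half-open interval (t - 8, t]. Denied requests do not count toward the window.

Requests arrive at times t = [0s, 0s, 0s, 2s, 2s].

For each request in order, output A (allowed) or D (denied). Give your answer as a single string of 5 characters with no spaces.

Answer: AADDD

Derivation:
Tracking allowed requests in the window:
  req#1 t=0s: ALLOW
  req#2 t=0s: ALLOW
  req#3 t=0s: DENY
  req#4 t=2s: DENY
  req#5 t=2s: DENY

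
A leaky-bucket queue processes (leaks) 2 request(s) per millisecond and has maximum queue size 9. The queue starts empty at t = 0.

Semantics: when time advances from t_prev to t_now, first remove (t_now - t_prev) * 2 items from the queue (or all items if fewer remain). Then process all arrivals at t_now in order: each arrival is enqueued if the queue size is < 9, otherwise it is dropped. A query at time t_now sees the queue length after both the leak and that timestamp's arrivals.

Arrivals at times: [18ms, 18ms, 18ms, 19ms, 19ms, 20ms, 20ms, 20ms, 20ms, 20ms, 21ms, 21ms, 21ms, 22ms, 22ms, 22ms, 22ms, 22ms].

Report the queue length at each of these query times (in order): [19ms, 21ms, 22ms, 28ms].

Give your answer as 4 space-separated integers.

Answer: 3 7 9 0

Derivation:
Queue lengths at query times:
  query t=19ms: backlog = 3
  query t=21ms: backlog = 7
  query t=22ms: backlog = 9
  query t=28ms: backlog = 0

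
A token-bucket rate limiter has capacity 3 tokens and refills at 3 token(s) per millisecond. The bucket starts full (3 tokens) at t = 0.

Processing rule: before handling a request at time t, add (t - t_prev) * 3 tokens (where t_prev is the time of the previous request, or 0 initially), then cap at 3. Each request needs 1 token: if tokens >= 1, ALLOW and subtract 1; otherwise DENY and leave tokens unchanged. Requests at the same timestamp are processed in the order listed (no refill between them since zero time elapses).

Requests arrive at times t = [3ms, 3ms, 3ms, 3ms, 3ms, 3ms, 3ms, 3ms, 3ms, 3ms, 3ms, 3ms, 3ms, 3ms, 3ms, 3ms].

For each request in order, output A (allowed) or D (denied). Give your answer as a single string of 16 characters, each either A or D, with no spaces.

Simulating step by step:
  req#1 t=3ms: ALLOW
  req#2 t=3ms: ALLOW
  req#3 t=3ms: ALLOW
  req#4 t=3ms: DENY
  req#5 t=3ms: DENY
  req#6 t=3ms: DENY
  req#7 t=3ms: DENY
  req#8 t=3ms: DENY
  req#9 t=3ms: DENY
  req#10 t=3ms: DENY
  req#11 t=3ms: DENY
  req#12 t=3ms: DENY
  req#13 t=3ms: DENY
  req#14 t=3ms: DENY
  req#15 t=3ms: DENY
  req#16 t=3ms: DENY

Answer: AAADDDDDDDDDDDDD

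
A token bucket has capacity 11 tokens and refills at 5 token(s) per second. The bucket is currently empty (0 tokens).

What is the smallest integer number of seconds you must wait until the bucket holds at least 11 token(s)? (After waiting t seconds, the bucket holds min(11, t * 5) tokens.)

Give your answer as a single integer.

Answer: 3

Derivation:
Need t * 5 >= 11, so t >= 11/5.
Smallest integer t = ceil(11/5) = 3.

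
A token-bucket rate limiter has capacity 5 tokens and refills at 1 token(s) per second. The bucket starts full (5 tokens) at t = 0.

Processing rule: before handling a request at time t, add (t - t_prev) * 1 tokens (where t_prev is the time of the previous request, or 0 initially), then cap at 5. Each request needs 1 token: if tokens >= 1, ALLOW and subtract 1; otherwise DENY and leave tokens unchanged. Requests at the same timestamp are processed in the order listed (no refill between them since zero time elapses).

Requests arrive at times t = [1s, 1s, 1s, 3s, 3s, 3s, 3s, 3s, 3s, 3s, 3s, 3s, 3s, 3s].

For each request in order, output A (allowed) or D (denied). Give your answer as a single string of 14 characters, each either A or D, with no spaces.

Answer: AAAAAAADDDDDDD

Derivation:
Simulating step by step:
  req#1 t=1s: ALLOW
  req#2 t=1s: ALLOW
  req#3 t=1s: ALLOW
  req#4 t=3s: ALLOW
  req#5 t=3s: ALLOW
  req#6 t=3s: ALLOW
  req#7 t=3s: ALLOW
  req#8 t=3s: DENY
  req#9 t=3s: DENY
  req#10 t=3s: DENY
  req#11 t=3s: DENY
  req#12 t=3s: DENY
  req#13 t=3s: DENY
  req#14 t=3s: DENY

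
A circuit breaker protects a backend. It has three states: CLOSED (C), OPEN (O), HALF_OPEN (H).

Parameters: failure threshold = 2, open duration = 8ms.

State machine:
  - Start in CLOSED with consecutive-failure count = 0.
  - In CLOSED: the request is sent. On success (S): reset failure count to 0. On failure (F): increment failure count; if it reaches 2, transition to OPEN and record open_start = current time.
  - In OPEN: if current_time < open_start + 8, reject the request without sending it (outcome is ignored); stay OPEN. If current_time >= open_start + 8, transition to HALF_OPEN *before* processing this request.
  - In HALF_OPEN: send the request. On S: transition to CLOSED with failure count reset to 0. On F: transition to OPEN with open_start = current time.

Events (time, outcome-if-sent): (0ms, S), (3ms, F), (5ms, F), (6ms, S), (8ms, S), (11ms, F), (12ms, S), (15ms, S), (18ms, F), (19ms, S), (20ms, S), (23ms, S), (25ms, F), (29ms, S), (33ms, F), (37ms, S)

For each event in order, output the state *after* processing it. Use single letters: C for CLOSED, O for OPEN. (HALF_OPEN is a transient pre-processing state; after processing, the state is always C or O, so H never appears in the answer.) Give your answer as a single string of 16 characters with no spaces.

Answer: CCOOOOOCCCCCCCCC

Derivation:
State after each event:
  event#1 t=0ms outcome=S: state=CLOSED
  event#2 t=3ms outcome=F: state=CLOSED
  event#3 t=5ms outcome=F: state=OPEN
  event#4 t=6ms outcome=S: state=OPEN
  event#5 t=8ms outcome=S: state=OPEN
  event#6 t=11ms outcome=F: state=OPEN
  event#7 t=12ms outcome=S: state=OPEN
  event#8 t=15ms outcome=S: state=CLOSED
  event#9 t=18ms outcome=F: state=CLOSED
  event#10 t=19ms outcome=S: state=CLOSED
  event#11 t=20ms outcome=S: state=CLOSED
  event#12 t=23ms outcome=S: state=CLOSED
  event#13 t=25ms outcome=F: state=CLOSED
  event#14 t=29ms outcome=S: state=CLOSED
  event#15 t=33ms outcome=F: state=CLOSED
  event#16 t=37ms outcome=S: state=CLOSED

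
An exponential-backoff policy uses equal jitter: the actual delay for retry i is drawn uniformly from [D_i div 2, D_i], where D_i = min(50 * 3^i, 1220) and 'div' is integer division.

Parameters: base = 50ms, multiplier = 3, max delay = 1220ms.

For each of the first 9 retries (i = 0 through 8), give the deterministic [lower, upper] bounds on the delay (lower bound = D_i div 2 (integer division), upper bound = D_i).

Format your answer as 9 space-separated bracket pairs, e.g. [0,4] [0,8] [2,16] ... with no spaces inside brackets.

Answer: [25,50] [75,150] [225,450] [610,1220] [610,1220] [610,1220] [610,1220] [610,1220] [610,1220]

Derivation:
Computing bounds per retry:
  i=0: D_i=min(50*3^0,1220)=50, bounds=[25,50]
  i=1: D_i=min(50*3^1,1220)=150, bounds=[75,150]
  i=2: D_i=min(50*3^2,1220)=450, bounds=[225,450]
  i=3: D_i=min(50*3^3,1220)=1220, bounds=[610,1220]
  i=4: D_i=min(50*3^4,1220)=1220, bounds=[610,1220]
  i=5: D_i=min(50*3^5,1220)=1220, bounds=[610,1220]
  i=6: D_i=min(50*3^6,1220)=1220, bounds=[610,1220]
  i=7: D_i=min(50*3^7,1220)=1220, bounds=[610,1220]
  i=8: D_i=min(50*3^8,1220)=1220, bounds=[610,1220]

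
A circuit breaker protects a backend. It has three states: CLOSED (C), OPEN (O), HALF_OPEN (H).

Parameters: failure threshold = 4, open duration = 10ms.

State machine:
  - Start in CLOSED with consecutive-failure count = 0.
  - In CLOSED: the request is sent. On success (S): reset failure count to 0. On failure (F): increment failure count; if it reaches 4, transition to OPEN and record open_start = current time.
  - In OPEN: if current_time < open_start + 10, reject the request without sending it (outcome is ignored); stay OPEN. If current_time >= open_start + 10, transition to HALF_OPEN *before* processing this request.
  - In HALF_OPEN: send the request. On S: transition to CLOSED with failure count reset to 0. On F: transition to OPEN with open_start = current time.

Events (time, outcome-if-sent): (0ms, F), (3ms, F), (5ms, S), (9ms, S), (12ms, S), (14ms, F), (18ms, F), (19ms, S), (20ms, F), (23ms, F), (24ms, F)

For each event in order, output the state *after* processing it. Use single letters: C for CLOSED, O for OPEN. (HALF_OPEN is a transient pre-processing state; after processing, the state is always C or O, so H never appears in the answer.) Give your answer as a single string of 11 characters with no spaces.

Answer: CCCCCCCCCCC

Derivation:
State after each event:
  event#1 t=0ms outcome=F: state=CLOSED
  event#2 t=3ms outcome=F: state=CLOSED
  event#3 t=5ms outcome=S: state=CLOSED
  event#4 t=9ms outcome=S: state=CLOSED
  event#5 t=12ms outcome=S: state=CLOSED
  event#6 t=14ms outcome=F: state=CLOSED
  event#7 t=18ms outcome=F: state=CLOSED
  event#8 t=19ms outcome=S: state=CLOSED
  event#9 t=20ms outcome=F: state=CLOSED
  event#10 t=23ms outcome=F: state=CLOSED
  event#11 t=24ms outcome=F: state=CLOSED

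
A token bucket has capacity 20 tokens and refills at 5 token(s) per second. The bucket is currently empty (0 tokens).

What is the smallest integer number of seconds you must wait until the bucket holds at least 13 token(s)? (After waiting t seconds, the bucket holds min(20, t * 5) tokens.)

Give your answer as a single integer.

Need t * 5 >= 13, so t >= 13/5.
Smallest integer t = ceil(13/5) = 3.

Answer: 3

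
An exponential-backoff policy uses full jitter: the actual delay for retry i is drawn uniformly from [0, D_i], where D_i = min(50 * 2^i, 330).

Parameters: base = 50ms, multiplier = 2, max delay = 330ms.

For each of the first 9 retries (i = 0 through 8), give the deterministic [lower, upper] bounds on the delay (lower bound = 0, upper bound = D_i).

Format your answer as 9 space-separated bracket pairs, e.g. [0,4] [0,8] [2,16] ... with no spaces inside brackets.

Computing bounds per retry:
  i=0: D_i=min(50*2^0,330)=50, bounds=[0,50]
  i=1: D_i=min(50*2^1,330)=100, bounds=[0,100]
  i=2: D_i=min(50*2^2,330)=200, bounds=[0,200]
  i=3: D_i=min(50*2^3,330)=330, bounds=[0,330]
  i=4: D_i=min(50*2^4,330)=330, bounds=[0,330]
  i=5: D_i=min(50*2^5,330)=330, bounds=[0,330]
  i=6: D_i=min(50*2^6,330)=330, bounds=[0,330]
  i=7: D_i=min(50*2^7,330)=330, bounds=[0,330]
  i=8: D_i=min(50*2^8,330)=330, bounds=[0,330]

Answer: [0,50] [0,100] [0,200] [0,330] [0,330] [0,330] [0,330] [0,330] [0,330]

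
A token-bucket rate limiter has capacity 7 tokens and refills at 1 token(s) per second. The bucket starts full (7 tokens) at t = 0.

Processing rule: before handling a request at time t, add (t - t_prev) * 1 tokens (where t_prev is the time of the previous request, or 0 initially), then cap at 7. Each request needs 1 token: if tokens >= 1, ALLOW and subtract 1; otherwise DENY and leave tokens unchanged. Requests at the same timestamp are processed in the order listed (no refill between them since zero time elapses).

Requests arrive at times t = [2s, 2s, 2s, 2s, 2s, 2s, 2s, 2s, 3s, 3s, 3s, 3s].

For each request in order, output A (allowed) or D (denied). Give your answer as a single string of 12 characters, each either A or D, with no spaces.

Answer: AAAAAAADADDD

Derivation:
Simulating step by step:
  req#1 t=2s: ALLOW
  req#2 t=2s: ALLOW
  req#3 t=2s: ALLOW
  req#4 t=2s: ALLOW
  req#5 t=2s: ALLOW
  req#6 t=2s: ALLOW
  req#7 t=2s: ALLOW
  req#8 t=2s: DENY
  req#9 t=3s: ALLOW
  req#10 t=3s: DENY
  req#11 t=3s: DENY
  req#12 t=3s: DENY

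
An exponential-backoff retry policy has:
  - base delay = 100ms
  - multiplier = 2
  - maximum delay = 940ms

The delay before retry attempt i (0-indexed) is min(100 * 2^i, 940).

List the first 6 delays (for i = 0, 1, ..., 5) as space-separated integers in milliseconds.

Answer: 100 200 400 800 940 940

Derivation:
Computing each delay:
  i=0: min(100*2^0, 940) = 100
  i=1: min(100*2^1, 940) = 200
  i=2: min(100*2^2, 940) = 400
  i=3: min(100*2^3, 940) = 800
  i=4: min(100*2^4, 940) = 940
  i=5: min(100*2^5, 940) = 940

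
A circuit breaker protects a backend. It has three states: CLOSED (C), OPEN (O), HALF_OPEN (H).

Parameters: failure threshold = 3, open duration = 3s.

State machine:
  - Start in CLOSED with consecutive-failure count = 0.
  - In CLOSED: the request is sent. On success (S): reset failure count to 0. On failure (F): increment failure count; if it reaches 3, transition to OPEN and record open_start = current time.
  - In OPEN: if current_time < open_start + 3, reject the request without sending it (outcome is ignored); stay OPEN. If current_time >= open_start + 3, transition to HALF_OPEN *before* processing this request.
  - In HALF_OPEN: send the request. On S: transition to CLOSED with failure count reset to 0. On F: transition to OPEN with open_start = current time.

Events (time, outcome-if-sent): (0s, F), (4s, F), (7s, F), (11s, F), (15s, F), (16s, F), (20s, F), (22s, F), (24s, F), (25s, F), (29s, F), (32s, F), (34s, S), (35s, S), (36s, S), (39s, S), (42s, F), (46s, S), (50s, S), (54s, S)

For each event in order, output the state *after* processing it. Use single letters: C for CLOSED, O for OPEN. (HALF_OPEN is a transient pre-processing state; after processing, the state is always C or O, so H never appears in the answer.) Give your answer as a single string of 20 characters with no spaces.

State after each event:
  event#1 t=0s outcome=F: state=CLOSED
  event#2 t=4s outcome=F: state=CLOSED
  event#3 t=7s outcome=F: state=OPEN
  event#4 t=11s outcome=F: state=OPEN
  event#5 t=15s outcome=F: state=OPEN
  event#6 t=16s outcome=F: state=OPEN
  event#7 t=20s outcome=F: state=OPEN
  event#8 t=22s outcome=F: state=OPEN
  event#9 t=24s outcome=F: state=OPEN
  event#10 t=25s outcome=F: state=OPEN
  event#11 t=29s outcome=F: state=OPEN
  event#12 t=32s outcome=F: state=OPEN
  event#13 t=34s outcome=S: state=OPEN
  event#14 t=35s outcome=S: state=CLOSED
  event#15 t=36s outcome=S: state=CLOSED
  event#16 t=39s outcome=S: state=CLOSED
  event#17 t=42s outcome=F: state=CLOSED
  event#18 t=46s outcome=S: state=CLOSED
  event#19 t=50s outcome=S: state=CLOSED
  event#20 t=54s outcome=S: state=CLOSED

Answer: CCOOOOOOOOOOOCCCCCCC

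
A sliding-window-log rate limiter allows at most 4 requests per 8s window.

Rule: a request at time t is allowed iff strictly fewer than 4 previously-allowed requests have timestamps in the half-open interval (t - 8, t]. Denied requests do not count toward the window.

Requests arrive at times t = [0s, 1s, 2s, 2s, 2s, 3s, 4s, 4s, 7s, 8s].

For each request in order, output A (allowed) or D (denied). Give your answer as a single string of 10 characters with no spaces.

Answer: AAAADDDDDA

Derivation:
Tracking allowed requests in the window:
  req#1 t=0s: ALLOW
  req#2 t=1s: ALLOW
  req#3 t=2s: ALLOW
  req#4 t=2s: ALLOW
  req#5 t=2s: DENY
  req#6 t=3s: DENY
  req#7 t=4s: DENY
  req#8 t=4s: DENY
  req#9 t=7s: DENY
  req#10 t=8s: ALLOW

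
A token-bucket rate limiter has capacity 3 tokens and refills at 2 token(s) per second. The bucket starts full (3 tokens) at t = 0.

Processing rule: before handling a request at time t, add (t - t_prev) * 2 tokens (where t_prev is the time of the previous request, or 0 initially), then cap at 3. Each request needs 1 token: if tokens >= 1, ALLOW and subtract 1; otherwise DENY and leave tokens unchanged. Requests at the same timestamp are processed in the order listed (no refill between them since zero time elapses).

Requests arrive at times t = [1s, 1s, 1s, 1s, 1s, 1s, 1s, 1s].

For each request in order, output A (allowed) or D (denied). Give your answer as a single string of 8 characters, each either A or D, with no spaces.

Simulating step by step:
  req#1 t=1s: ALLOW
  req#2 t=1s: ALLOW
  req#3 t=1s: ALLOW
  req#4 t=1s: DENY
  req#5 t=1s: DENY
  req#6 t=1s: DENY
  req#7 t=1s: DENY
  req#8 t=1s: DENY

Answer: AAADDDDD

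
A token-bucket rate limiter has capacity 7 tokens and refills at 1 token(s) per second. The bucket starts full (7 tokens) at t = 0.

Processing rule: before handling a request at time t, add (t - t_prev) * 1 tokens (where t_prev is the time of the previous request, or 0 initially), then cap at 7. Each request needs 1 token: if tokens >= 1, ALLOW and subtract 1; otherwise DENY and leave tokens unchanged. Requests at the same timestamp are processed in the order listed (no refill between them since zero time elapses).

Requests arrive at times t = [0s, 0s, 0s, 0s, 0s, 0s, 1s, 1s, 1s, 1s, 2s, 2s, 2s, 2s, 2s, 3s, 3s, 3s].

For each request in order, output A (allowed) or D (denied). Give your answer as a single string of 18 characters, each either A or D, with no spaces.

Simulating step by step:
  req#1 t=0s: ALLOW
  req#2 t=0s: ALLOW
  req#3 t=0s: ALLOW
  req#4 t=0s: ALLOW
  req#5 t=0s: ALLOW
  req#6 t=0s: ALLOW
  req#7 t=1s: ALLOW
  req#8 t=1s: ALLOW
  req#9 t=1s: DENY
  req#10 t=1s: DENY
  req#11 t=2s: ALLOW
  req#12 t=2s: DENY
  req#13 t=2s: DENY
  req#14 t=2s: DENY
  req#15 t=2s: DENY
  req#16 t=3s: ALLOW
  req#17 t=3s: DENY
  req#18 t=3s: DENY

Answer: AAAAAAAADDADDDDADD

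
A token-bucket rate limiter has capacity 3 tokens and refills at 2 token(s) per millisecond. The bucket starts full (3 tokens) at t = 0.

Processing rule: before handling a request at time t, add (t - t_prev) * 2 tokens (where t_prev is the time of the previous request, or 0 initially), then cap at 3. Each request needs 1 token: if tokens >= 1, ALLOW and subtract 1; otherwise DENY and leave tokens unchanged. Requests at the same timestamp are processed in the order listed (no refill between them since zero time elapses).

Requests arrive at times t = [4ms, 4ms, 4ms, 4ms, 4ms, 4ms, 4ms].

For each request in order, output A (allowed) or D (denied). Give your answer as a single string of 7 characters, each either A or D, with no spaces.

Simulating step by step:
  req#1 t=4ms: ALLOW
  req#2 t=4ms: ALLOW
  req#3 t=4ms: ALLOW
  req#4 t=4ms: DENY
  req#5 t=4ms: DENY
  req#6 t=4ms: DENY
  req#7 t=4ms: DENY

Answer: AAADDDD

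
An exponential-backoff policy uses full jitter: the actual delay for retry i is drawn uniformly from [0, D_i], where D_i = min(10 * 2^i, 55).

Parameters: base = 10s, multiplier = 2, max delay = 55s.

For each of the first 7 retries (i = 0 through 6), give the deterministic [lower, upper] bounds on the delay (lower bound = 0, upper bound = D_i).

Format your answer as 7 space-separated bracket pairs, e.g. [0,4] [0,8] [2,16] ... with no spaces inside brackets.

Computing bounds per retry:
  i=0: D_i=min(10*2^0,55)=10, bounds=[0,10]
  i=1: D_i=min(10*2^1,55)=20, bounds=[0,20]
  i=2: D_i=min(10*2^2,55)=40, bounds=[0,40]
  i=3: D_i=min(10*2^3,55)=55, bounds=[0,55]
  i=4: D_i=min(10*2^4,55)=55, bounds=[0,55]
  i=5: D_i=min(10*2^5,55)=55, bounds=[0,55]
  i=6: D_i=min(10*2^6,55)=55, bounds=[0,55]

Answer: [0,10] [0,20] [0,40] [0,55] [0,55] [0,55] [0,55]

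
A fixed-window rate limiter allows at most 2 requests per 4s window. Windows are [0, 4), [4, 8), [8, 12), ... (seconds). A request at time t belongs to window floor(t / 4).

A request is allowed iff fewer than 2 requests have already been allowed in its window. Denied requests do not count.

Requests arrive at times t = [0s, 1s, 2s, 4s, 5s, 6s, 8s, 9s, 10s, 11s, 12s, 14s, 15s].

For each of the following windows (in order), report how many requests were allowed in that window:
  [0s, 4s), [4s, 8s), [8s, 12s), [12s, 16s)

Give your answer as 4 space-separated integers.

Processing requests:
  req#1 t=0s (window 0): ALLOW
  req#2 t=1s (window 0): ALLOW
  req#3 t=2s (window 0): DENY
  req#4 t=4s (window 1): ALLOW
  req#5 t=5s (window 1): ALLOW
  req#6 t=6s (window 1): DENY
  req#7 t=8s (window 2): ALLOW
  req#8 t=9s (window 2): ALLOW
  req#9 t=10s (window 2): DENY
  req#10 t=11s (window 2): DENY
  req#11 t=12s (window 3): ALLOW
  req#12 t=14s (window 3): ALLOW
  req#13 t=15s (window 3): DENY

Allowed counts by window: 2 2 2 2

Answer: 2 2 2 2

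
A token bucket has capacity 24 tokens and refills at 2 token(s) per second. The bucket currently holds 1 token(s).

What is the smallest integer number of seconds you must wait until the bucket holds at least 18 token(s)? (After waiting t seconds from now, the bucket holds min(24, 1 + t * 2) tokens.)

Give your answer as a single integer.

Need 1 + t * 2 >= 18, so t >= 17/2.
Smallest integer t = ceil(17/2) = 9.

Answer: 9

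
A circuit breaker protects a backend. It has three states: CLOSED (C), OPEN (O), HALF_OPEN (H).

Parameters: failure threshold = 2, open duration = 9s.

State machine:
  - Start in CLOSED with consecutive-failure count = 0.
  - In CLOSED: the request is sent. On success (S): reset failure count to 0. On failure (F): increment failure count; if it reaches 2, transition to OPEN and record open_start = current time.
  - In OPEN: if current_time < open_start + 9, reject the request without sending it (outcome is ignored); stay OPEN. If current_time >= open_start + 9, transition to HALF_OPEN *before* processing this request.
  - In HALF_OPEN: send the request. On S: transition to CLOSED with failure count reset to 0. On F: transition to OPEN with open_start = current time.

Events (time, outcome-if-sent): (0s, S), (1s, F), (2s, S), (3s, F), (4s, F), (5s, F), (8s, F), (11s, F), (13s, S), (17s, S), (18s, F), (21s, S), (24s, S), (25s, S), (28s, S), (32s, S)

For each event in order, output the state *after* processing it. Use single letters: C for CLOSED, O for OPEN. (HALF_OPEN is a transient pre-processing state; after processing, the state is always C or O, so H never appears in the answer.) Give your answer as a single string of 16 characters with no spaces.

Answer: CCCCOOOOCCCCCCCC

Derivation:
State after each event:
  event#1 t=0s outcome=S: state=CLOSED
  event#2 t=1s outcome=F: state=CLOSED
  event#3 t=2s outcome=S: state=CLOSED
  event#4 t=3s outcome=F: state=CLOSED
  event#5 t=4s outcome=F: state=OPEN
  event#6 t=5s outcome=F: state=OPEN
  event#7 t=8s outcome=F: state=OPEN
  event#8 t=11s outcome=F: state=OPEN
  event#9 t=13s outcome=S: state=CLOSED
  event#10 t=17s outcome=S: state=CLOSED
  event#11 t=18s outcome=F: state=CLOSED
  event#12 t=21s outcome=S: state=CLOSED
  event#13 t=24s outcome=S: state=CLOSED
  event#14 t=25s outcome=S: state=CLOSED
  event#15 t=28s outcome=S: state=CLOSED
  event#16 t=32s outcome=S: state=CLOSED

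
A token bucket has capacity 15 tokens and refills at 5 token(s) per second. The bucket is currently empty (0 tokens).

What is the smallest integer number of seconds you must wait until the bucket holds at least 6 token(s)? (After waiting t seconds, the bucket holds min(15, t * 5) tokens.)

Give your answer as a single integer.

Need t * 5 >= 6, so t >= 6/5.
Smallest integer t = ceil(6/5) = 2.

Answer: 2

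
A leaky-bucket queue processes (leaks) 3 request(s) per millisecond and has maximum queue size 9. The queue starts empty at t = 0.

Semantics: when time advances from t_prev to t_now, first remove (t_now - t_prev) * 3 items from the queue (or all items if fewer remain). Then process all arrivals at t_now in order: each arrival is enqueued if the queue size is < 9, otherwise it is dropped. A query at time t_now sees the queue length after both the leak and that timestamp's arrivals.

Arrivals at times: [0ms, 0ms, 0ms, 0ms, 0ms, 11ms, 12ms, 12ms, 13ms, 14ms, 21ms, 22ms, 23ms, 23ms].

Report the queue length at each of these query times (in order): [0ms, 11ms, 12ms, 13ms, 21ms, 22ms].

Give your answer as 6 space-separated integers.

Answer: 5 1 2 1 1 1

Derivation:
Queue lengths at query times:
  query t=0ms: backlog = 5
  query t=11ms: backlog = 1
  query t=12ms: backlog = 2
  query t=13ms: backlog = 1
  query t=21ms: backlog = 1
  query t=22ms: backlog = 1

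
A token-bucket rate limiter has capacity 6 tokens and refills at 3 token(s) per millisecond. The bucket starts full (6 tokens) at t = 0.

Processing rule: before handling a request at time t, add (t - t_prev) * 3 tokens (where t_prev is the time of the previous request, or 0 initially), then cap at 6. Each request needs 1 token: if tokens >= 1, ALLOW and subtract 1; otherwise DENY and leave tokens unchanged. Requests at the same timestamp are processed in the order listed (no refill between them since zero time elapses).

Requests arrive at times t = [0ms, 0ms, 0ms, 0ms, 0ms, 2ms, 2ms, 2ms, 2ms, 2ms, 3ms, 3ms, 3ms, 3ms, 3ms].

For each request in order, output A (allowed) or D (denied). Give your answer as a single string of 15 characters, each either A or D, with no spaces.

Simulating step by step:
  req#1 t=0ms: ALLOW
  req#2 t=0ms: ALLOW
  req#3 t=0ms: ALLOW
  req#4 t=0ms: ALLOW
  req#5 t=0ms: ALLOW
  req#6 t=2ms: ALLOW
  req#7 t=2ms: ALLOW
  req#8 t=2ms: ALLOW
  req#9 t=2ms: ALLOW
  req#10 t=2ms: ALLOW
  req#11 t=3ms: ALLOW
  req#12 t=3ms: ALLOW
  req#13 t=3ms: ALLOW
  req#14 t=3ms: ALLOW
  req#15 t=3ms: DENY

Answer: AAAAAAAAAAAAAAD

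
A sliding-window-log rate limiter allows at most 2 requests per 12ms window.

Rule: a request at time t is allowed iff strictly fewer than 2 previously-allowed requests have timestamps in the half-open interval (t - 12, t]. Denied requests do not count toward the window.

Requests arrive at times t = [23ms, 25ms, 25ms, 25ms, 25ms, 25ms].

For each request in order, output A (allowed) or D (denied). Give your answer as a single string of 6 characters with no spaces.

Tracking allowed requests in the window:
  req#1 t=23ms: ALLOW
  req#2 t=25ms: ALLOW
  req#3 t=25ms: DENY
  req#4 t=25ms: DENY
  req#5 t=25ms: DENY
  req#6 t=25ms: DENY

Answer: AADDDD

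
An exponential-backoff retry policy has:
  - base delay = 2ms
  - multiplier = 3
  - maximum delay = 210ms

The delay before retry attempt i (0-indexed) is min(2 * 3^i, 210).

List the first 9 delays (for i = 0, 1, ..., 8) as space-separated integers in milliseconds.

Answer: 2 6 18 54 162 210 210 210 210

Derivation:
Computing each delay:
  i=0: min(2*3^0, 210) = 2
  i=1: min(2*3^1, 210) = 6
  i=2: min(2*3^2, 210) = 18
  i=3: min(2*3^3, 210) = 54
  i=4: min(2*3^4, 210) = 162
  i=5: min(2*3^5, 210) = 210
  i=6: min(2*3^6, 210) = 210
  i=7: min(2*3^7, 210) = 210
  i=8: min(2*3^8, 210) = 210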